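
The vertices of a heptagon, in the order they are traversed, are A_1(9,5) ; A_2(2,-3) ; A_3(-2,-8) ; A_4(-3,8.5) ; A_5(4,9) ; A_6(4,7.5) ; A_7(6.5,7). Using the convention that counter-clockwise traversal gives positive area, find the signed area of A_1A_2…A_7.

A_1→A_2: (9)(-3) − (2)(5) = -37
A_2→A_3: (2)(-8) − (-2)(-3) = -22
A_3→A_4: (-2)(8.5) − (-3)(-8) = -41
A_4→A_5: (-3)(9) − (4)(8.5) = -61
A_5→A_6: (4)(7.5) − (4)(9) = -6
A_6→A_7: (4)(7) − (6.5)(7.5) = -20.75
A_7→A_1: (6.5)(5) − (9)(7) = -30.5
Σ = -218.25
Signed area = Σ/2 = -109.125 (negative ⇒ clockwise traversal).

-109.125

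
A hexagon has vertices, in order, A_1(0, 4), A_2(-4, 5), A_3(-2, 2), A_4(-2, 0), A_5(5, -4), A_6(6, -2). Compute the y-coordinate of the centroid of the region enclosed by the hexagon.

49/102

Apply the shoelace formula. First the cross-terms c_i = x_i·y_{i+1} − x_{i+1}·y_i:
  16, 2, 4, 8, 14, 24  ⇒  2A = 68, A = 34.
Then Σ (y_i + y_{i+1})·c_i = 98, so ȳ = 98 / (6·34) = 49/102.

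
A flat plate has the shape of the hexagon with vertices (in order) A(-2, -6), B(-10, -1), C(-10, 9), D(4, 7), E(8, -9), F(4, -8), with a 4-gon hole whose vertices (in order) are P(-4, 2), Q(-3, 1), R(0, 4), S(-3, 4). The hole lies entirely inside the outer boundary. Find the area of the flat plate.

Outer boundary:
Apply the surveyor's formula: 2A = Σ (x_i·y_{i+1} − x_{i+1}·y_i), indices taken mod 6.
Cross-terms: -58, -100, -106, -92, -28, -40  ⇒  Σ = -424
Area = |Σ|/2 = 212.
Hole:
Apply the shoelace (surveyor's) formula: 2A = Σ (x_i·y_{i+1} − x_{i+1}·y_i), indices taken mod 4.
P→Q: (-4)(1) − (-3)(2) = 2
Q→R: (-3)(4) − (0)(1) = -12
R→S: (0)(4) − (-3)(4) = 12
S→P: (-3)(2) − (-4)(4) = 10
Σ = 12
Area = |Σ|/2 = 6.
Net area = 212 − 6 = 206.

206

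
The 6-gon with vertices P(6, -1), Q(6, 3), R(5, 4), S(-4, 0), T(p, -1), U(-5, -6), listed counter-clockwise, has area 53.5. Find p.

Write out the shoelace sum; only the two edges meeting at T involve p:
2·Area = [((-4)·(-1) − p·0) + (p·(-6) − (-5)·(-1))] + 90
       = -6·p + 89 = 107
⇒ p = -3.

-3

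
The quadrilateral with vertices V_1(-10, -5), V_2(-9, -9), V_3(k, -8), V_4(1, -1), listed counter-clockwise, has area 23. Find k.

The doubled signed area Σ (x_i y_{i+1} − x_{i+1} y_i) is linear in k.
With k=0 it equals 110; the coefficient of k is 8 (from the two edges through V_3).
So 8·k + 110 = 2·23 = 46 ⇒ k = -8.

-8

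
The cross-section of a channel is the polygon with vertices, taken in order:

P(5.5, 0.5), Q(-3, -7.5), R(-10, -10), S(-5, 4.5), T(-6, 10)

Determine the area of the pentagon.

130.375

Apply the surveyor's formula: 2A = Σ (x_i·y_{i+1} − x_{i+1}·y_i), indices taken mod 5.
Σ = (-39.75) + (-45) + (-95) + (-23) + (-58) = -260.75
Area = |Σ|/2 = 130.375.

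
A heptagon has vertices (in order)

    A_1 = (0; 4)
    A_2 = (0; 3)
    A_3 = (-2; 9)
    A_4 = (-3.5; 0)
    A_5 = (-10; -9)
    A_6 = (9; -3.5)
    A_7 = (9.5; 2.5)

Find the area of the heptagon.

139.375

Apply Gauss's area formula: 2A = Σ (x_i·y_{i+1} − x_{i+1}·y_i), indices taken mod 7.
Σ = (0) + (6) + (31.5) + (31.5) + (116) + (55.75) + (38) = 278.75
Area = |Σ|/2 = 139.375.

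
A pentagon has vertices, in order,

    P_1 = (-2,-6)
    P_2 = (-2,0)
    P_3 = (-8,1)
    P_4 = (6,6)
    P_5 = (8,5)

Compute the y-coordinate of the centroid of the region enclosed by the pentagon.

Apply the shoelace formula. First the cross-terms c_i = x_i·y_{i+1} − x_{i+1}·y_i:
  -12, -2, -54, -18, -38  ⇒  2A = -124, A = -62.
Then Σ (y_i + y_{i+1})·c_i = -468, so ȳ = -468 / (6·(-62)) = 39/31.

39/31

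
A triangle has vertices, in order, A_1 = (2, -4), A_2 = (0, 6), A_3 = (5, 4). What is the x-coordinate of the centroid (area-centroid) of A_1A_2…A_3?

Apply the shoelace formula. First the cross-terms c_i = x_i·y_{i+1} − x_{i+1}·y_i:
  12, -30, -28  ⇒  2A = -46, A = -23.
Then Σ (x_i + x_{i+1})·c_i = -322, so x̄ = -322 / (6·(-23)) = 7/3.

7/3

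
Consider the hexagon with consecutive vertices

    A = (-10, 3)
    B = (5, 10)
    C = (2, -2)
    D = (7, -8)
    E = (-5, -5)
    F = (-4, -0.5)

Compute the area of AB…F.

Apply Gauss's area formula: 2A = Σ (x_i·y_{i+1} − x_{i+1}·y_i), indices taken mod 6.
Σ = (-115) + (-30) + (-2) + (-75) + (-17.5) + (-17) = -256.5
Area = |Σ|/2 = 128.25.

128.25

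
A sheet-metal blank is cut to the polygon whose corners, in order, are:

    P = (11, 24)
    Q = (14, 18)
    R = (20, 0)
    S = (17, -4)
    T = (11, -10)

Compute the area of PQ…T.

P→Q: (11)(18) − (14)(24) = -138
Q→R: (14)(0) − (20)(18) = -360
R→S: (20)(-4) − (17)(0) = -80
S→T: (17)(-10) − (11)(-4) = -126
T→P: (11)(24) − (11)(-10) = 374
Σ = -330
Area = |Σ|/2 = 165.

165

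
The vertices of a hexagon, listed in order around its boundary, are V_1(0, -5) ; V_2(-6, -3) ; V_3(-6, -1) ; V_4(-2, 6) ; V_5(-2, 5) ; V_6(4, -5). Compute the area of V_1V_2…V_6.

Apply the surveyor's formula: 2A = Σ (x_i·y_{i+1} − x_{i+1}·y_i), indices taken mod 6.
V_1→V_2: (0)(-3) − (-6)(-5) = -30
V_2→V_3: (-6)(-1) − (-6)(-3) = -12
V_3→V_4: (-6)(6) − (-2)(-1) = -38
V_4→V_5: (-2)(5) − (-2)(6) = 2
V_5→V_6: (-2)(-5) − (4)(5) = -10
V_6→V_1: (4)(-5) − (0)(-5) = -20
Σ = -108
Area = |Σ|/2 = 54.

54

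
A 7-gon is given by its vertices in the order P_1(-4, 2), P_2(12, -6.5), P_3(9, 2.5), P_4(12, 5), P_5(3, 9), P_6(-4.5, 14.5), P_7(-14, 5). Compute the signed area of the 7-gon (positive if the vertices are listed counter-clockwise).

227.5

Apply the shoelace (surveyor's) formula: 2A = Σ (x_i·y_{i+1} − x_{i+1}·y_i), indices taken mod 7.
Σ = (2) + (88.5) + (15) + (93) + (84) + (180.5) + (-8) = 455
Signed area = Σ/2 = 227.5 (positive ⇒ counter-clockwise traversal).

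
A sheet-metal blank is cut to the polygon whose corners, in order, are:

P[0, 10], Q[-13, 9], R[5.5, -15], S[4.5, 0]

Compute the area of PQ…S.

Apply Gauss's area formula: 2A = Σ (x_i·y_{i+1} − x_{i+1}·y_i), indices taken mod 4.
P→Q: (0)(9) − (-13)(10) = 130
Q→R: (-13)(-15) − (5.5)(9) = 145.5
R→S: (5.5)(0) − (4.5)(-15) = 67.5
S→P: (4.5)(10) − (0)(0) = 45
Σ = 388
Area = |Σ|/2 = 194.

194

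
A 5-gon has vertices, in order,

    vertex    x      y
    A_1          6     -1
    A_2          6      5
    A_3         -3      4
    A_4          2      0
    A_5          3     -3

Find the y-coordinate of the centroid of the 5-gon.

421/228

Apply the shoelace formula. First the cross-terms c_i = x_i·y_{i+1} − x_{i+1}·y_i:
  36, 39, -8, -6, 15  ⇒  2A = 76, A = 38.
Then Σ (y_i + y_{i+1})·c_i = 421, so ȳ = 421 / (6·38) = 421/228.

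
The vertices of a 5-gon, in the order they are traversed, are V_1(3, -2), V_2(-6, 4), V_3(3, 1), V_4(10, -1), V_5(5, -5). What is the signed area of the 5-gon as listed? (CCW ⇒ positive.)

Apply Gauss's area formula: 2A = Σ (x_i·y_{i+1} − x_{i+1}·y_i), indices taken mod 5.
Σ = (0) + (-18) + (-13) + (-45) + (5) = -71
Signed area = Σ/2 = -35.5 (negative ⇒ clockwise traversal).

-35.5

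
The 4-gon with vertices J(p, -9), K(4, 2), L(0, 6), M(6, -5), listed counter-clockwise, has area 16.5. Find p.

9

The doubled signed area Σ (x_i y_{i+1} − x_{i+1} y_i) is linear in p.
With p=0 it equals -30; the coefficient of p is 7 (from the two edges through J).
So 7·p + -30 = 2·16.5 = 33 ⇒ p = 9.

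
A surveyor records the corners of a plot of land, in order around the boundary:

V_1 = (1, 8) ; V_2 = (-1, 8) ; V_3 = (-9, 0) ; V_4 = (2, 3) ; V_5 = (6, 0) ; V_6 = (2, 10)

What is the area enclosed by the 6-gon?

54.5

Apply the surveyor's formula: 2A = Σ (x_i·y_{i+1} − x_{i+1}·y_i), indices taken mod 6.
Σ = (16) + (72) + (-27) + (-18) + (60) + (6) = 109
Area = |Σ|/2 = 54.5.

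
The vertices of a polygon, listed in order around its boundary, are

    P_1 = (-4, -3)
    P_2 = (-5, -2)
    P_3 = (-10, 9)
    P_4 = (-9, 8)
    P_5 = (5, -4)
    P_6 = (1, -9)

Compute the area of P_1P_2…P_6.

77.5

Apply the shoelace (surveyor's) formula: 2A = Σ (x_i·y_{i+1} − x_{i+1}·y_i), indices taken mod 6.
Σ = (-7) + (-65) + (1) + (-4) + (-41) + (-39) = -155
Area = |Σ|/2 = 77.5.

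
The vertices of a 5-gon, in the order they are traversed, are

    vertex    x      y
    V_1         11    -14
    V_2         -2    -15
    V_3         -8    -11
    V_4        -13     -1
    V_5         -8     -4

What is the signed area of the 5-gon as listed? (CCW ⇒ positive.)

-113

Σ = (-193) + (-98) + (-135) + (44) + (156) = -226
Signed area = Σ/2 = -113 (negative ⇒ clockwise traversal).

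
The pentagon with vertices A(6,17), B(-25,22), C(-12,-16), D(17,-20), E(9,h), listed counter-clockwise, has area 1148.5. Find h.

Write out the shoelace sum; only the two edges meeting at E involve h:
2·Area = [(17·h − 9·(-20)) + (9·17 − 6·h)] + 1733
       = 11·h + 2066 = 2297
⇒ h = 21.

21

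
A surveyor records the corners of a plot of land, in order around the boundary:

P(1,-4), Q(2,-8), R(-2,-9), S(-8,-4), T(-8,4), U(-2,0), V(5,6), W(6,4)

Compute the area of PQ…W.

Apply the surveyor's formula: 2A = Σ (x_i·y_{i+1} − x_{i+1}·y_i), indices taken mod 8.
Cross-terms: 0, -34, -64, -64, 8, -12, -16, -28  ⇒  Σ = -210
Area = |Σ|/2 = 105.

105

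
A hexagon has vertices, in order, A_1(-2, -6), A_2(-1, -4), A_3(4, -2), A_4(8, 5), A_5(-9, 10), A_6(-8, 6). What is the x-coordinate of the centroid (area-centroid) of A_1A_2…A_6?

Apply the shoelace (surveyor's) formula. First the cross-terms c_i = x_i·y_{i+1} − x_{i+1}·y_i:
  2, 18, 36, 125, 26, 60  ⇒  2A = 267, A = 133.5.
Then Σ (x_i + x_{i+1})·c_i = -687, so x̄ = -687 / (6·133.5) = -229/267.

-229/267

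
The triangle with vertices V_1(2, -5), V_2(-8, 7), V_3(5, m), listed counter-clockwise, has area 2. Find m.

The doubled signed area Σ (x_i y_{i+1} − x_{i+1} y_i) is linear in m.
With m=0 it equals -86; the coefficient of m is -10 (from the two edges through V_3).
So -10·m + -86 = 2·2 = 4 ⇒ m = -9.

-9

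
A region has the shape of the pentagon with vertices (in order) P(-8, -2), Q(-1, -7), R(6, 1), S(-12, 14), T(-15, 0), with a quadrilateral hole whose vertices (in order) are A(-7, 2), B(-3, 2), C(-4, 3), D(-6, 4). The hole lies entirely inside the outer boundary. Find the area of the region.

Outer boundary:
P→Q: (-8)(-7) − (-1)(-2) = 54
Q→R: (-1)(1) − (6)(-7) = 41
R→S: (6)(14) − (-12)(1) = 96
S→T: (-12)(0) − (-15)(14) = 210
T→P: (-15)(-2) − (-8)(0) = 30
Σ = 431
Area = |Σ|/2 = 215.5.
Hole:
Apply the shoelace (surveyor's) formula: 2A = Σ (x_i·y_{i+1} − x_{i+1}·y_i), indices taken mod 4.
Cross-terms: -8, -1, 2, 16  ⇒  Σ = 9
Area = |Σ|/2 = 4.5.
Net area = 215.5 − 4.5 = 211.

211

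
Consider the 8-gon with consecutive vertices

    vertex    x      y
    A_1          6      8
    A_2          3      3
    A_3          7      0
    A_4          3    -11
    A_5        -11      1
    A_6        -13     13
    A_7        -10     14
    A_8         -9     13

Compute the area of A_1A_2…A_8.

279

A_1→A_2: (6)(3) − (3)(8) = -6
A_2→A_3: (3)(0) − (7)(3) = -21
A_3→A_4: (7)(-11) − (3)(0) = -77
A_4→A_5: (3)(1) − (-11)(-11) = -118
A_5→A_6: (-11)(13) − (-13)(1) = -130
A_6→A_7: (-13)(14) − (-10)(13) = -52
A_7→A_8: (-10)(13) − (-9)(14) = -4
A_8→A_1: (-9)(8) − (6)(13) = -150
Σ = -558
Area = |Σ|/2 = 279.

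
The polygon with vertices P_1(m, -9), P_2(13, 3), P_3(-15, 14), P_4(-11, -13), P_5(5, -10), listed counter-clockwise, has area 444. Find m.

5

The doubled signed area Σ (x_i y_{i+1} − x_{i+1} y_i) is linear in m.
With m=0 it equals 823; the coefficient of m is 13 (from the two edges through P_1).
So 13·m + 823 = 2·444 = 888 ⇒ m = 5.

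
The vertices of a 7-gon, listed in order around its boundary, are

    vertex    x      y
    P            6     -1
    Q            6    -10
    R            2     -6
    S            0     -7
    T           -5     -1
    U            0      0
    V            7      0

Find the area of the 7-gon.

Cross-terms: -54, -16, -14, -35, 0, 0, -7  ⇒  Σ = -126
Area = |Σ|/2 = 63.

63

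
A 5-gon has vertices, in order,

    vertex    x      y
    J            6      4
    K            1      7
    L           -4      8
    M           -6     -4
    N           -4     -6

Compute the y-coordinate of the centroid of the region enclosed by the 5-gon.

Apply the surveyor's formula. First the cross-terms c_i = x_i·y_{i+1} − x_{i+1}·y_i:
  38, 36, 64, 20, 20  ⇒  2A = 178, A = 89.
Then Σ (y_i + y_{i+1})·c_i = 974, so ȳ = 974 / (6·89) = 487/267.

487/267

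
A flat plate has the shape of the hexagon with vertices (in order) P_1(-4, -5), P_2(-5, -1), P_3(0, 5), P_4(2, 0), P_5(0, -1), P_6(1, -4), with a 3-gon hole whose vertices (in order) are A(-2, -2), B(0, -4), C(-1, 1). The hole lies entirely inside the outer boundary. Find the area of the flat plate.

Outer boundary:
Apply Gauss's area formula: 2A = Σ (x_i·y_{i+1} − x_{i+1}·y_i), indices taken mod 6.
P_1→P_2: (-4)(-1) − (-5)(-5) = -21
P_2→P_3: (-5)(5) − (0)(-1) = -25
P_3→P_4: (0)(0) − (2)(5) = -10
P_4→P_5: (2)(-1) − (0)(0) = -2
P_5→P_6: (0)(-4) − (1)(-1) = 1
P_6→P_1: (1)(-5) − (-4)(-4) = -21
Σ = -78
Area = |Σ|/2 = 39.
Hole:
Apply Gauss's area formula: 2A = Σ (x_i·y_{i+1} − x_{i+1}·y_i), indices taken mod 3.
Σ = (8) + (-4) + (4) = 8
Area = |Σ|/2 = 4.
Net area = 39 − 4 = 35.

35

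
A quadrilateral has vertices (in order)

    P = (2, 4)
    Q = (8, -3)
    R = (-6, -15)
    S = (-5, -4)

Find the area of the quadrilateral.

Apply Gauss's area formula: 2A = Σ (x_i·y_{i+1} − x_{i+1}·y_i), indices taken mod 4.
Σ = (-38) + (-138) + (-51) + (-12) = -239
Area = |Σ|/2 = 119.5.

119.5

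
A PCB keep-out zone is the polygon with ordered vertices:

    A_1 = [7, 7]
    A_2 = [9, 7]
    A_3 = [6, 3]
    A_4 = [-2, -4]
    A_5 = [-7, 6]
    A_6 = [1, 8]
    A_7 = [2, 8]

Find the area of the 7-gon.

99.5

Apply the shoelace formula: 2A = Σ (x_i·y_{i+1} − x_{i+1}·y_i), indices taken mod 7.
Σ = (-14) + (-15) + (-18) + (-40) + (-62) + (-8) + (-42) = -199
Area = |Σ|/2 = 99.5.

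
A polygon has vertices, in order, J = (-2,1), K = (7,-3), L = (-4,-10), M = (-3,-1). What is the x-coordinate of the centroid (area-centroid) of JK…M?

Apply the shoelace formula. First the cross-terms c_i = x_i·y_{i+1} − x_{i+1}·y_i:
  -1, -82, -26, -5  ⇒  2A = -114, A = -57.
Then Σ (x_i + x_{i+1})·c_i = -44, so x̄ = -44 / (6·(-57)) = 22/171.

22/171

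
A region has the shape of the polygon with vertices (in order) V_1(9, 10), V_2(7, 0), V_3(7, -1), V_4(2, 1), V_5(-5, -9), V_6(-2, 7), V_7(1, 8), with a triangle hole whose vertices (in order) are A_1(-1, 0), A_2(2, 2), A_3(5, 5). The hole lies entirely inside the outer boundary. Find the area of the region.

Outer boundary:
Apply the surveyor's formula: 2A = Σ (x_i·y_{i+1} − x_{i+1}·y_i), indices taken mod 7.
Σ = (-70) + (-7) + (9) + (-13) + (-53) + (-23) + (-62) = -219
Area = |Σ|/2 = 109.5.
Hole:
A_1→A_2: (-1)(2) − (2)(0) = -2
A_2→A_3: (2)(5) − (5)(2) = 0
A_3→A_1: (5)(0) − (-1)(5) = 5
Σ = 3
Area = |Σ|/2 = 1.5.
Net area = 109.5 − 1.5 = 108.

108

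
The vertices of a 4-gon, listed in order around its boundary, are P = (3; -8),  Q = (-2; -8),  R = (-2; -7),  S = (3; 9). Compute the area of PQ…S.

45

Cross-terms: -40, -2, 3, -51  ⇒  Σ = -90
Area = |Σ|/2 = 45.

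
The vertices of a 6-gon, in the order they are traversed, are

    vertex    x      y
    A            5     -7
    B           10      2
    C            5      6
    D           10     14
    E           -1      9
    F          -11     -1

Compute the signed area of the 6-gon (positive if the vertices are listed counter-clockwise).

Apply the surveyor's formula: 2A = Σ (x_i·y_{i+1} − x_{i+1}·y_i), indices taken mod 6.
Σ = (80) + (50) + (10) + (104) + (100) + (82) = 426
Signed area = Σ/2 = 213 (positive ⇒ counter-clockwise traversal).

213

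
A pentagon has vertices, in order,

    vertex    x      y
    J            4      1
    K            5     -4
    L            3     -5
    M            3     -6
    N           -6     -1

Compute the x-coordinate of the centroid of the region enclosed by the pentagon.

Apply the shoelace formula. First the cross-terms c_i = x_i·y_{i+1} − x_{i+1}·y_i:
  -21, -13, -3, -39, -2  ⇒  2A = -78, A = -39.
Then Σ (x_i + x_{i+1})·c_i = -190, so x̄ = -190 / (6·(-39)) = 95/117.

95/117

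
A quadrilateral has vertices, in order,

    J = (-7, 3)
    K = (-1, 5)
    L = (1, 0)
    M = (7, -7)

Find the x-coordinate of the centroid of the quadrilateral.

Apply Gauss's area formula. First the cross-terms c_i = x_i·y_{i+1} − x_{i+1}·y_i:
  -32, -5, -7, -28  ⇒  2A = -72, A = -36.
Then Σ (x_i + x_{i+1})·c_i = 200, so x̄ = 200 / (6·(-36)) = -25/27.

-25/27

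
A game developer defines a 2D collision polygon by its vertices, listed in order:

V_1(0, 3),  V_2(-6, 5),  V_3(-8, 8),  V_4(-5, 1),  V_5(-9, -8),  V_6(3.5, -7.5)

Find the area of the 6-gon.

98.5

Apply Gauss's area formula: 2A = Σ (x_i·y_{i+1} − x_{i+1}·y_i), indices taken mod 6.
Cross-terms: 18, -8, 32, 49, 95.5, 10.5  ⇒  Σ = 197
Area = |Σ|/2 = 98.5.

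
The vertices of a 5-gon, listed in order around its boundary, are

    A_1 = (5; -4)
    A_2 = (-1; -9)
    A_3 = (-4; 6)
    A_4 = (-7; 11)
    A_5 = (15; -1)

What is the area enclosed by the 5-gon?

153

Apply Gauss's area formula: 2A = Σ (x_i·y_{i+1} − x_{i+1}·y_i), indices taken mod 5.
Σ = (-49) + (-42) + (-2) + (-158) + (-55) = -306
Area = |Σ|/2 = 153.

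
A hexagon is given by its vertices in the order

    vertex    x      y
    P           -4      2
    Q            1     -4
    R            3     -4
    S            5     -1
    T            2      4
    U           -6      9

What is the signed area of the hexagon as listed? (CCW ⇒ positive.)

Apply the shoelace (surveyor's) formula: 2A = Σ (x_i·y_{i+1} − x_{i+1}·y_i), indices taken mod 6.
Σ = (14) + (8) + (17) + (22) + (42) + (24) = 127
Signed area = Σ/2 = 63.5 (positive ⇒ counter-clockwise traversal).

63.5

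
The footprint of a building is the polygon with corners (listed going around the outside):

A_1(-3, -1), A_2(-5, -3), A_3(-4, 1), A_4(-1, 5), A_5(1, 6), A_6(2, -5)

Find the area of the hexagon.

Apply the shoelace formula: 2A = Σ (x_i·y_{i+1} − x_{i+1}·y_i), indices taken mod 6.
Σ = (4) + (-17) + (-19) + (-11) + (-17) + (-17) = -77
Area = |Σ|/2 = 38.5.

38.5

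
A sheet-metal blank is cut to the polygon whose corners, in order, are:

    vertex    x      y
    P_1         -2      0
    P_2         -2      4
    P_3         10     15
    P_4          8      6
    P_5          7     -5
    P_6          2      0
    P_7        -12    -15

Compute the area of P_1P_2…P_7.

135

Σ = (-8) + (-70) + (-60) + (-82) + (10) + (-30) + (-30) = -270
Area = |Σ|/2 = 135.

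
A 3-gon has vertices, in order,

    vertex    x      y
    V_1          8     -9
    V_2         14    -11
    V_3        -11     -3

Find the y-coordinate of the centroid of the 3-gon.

-23/3

Apply the shoelace (surveyor's) formula. First the cross-terms c_i = x_i·y_{i+1} − x_{i+1}·y_i:
  38, -163, 123  ⇒  2A = -2, A = -1.
Then Σ (y_i + y_{i+1})·c_i = 46, so ȳ = 46 / (6·(-1)) = -23/3.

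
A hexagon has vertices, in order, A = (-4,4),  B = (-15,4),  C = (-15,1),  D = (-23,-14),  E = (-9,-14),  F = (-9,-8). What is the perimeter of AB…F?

|AB| = √((-11)² + (0)²) = √121 = 11
|BC| = √((0)² + (-3)²) = √9 = 3
|CD| = √((-8)² + (-15)²) = √289 = 17
|DE| = √((14)² + (0)²) = √196 = 14
|EF| = √((0)² + (6)²) = √36 = 6
|FA| = √((5)² + (12)²) = √169 = 13
Perimeter = 11 + 3 + 17 + 14 + 6 + 13 = 64.

64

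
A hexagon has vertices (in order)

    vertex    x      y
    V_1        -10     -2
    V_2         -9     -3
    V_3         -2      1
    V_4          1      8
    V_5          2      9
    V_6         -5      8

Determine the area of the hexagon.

Σ = (12) + (-15) + (-17) + (-7) + (61) + (90) = 124
Area = |Σ|/2 = 62.

62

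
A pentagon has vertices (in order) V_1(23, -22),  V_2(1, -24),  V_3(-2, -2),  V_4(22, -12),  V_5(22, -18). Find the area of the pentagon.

Apply the shoelace formula: 2A = Σ (x_i·y_{i+1} − x_{i+1}·y_i), indices taken mod 5.
Cross-terms: -530, -50, 68, -132, -70  ⇒  Σ = -714
Area = |Σ|/2 = 357.

357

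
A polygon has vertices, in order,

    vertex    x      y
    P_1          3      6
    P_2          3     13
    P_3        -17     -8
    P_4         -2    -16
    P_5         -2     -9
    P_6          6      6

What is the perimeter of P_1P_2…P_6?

|P_1P_2| = √((0)² + (7)²) = √49 = 7
|P_2P_3| = √((-20)² + (-21)²) = √841 = 29
|P_3P_4| = √((15)² + (-8)²) = √289 = 17
|P_4P_5| = √((0)² + (7)²) = √49 = 7
|P_5P_6| = √((8)² + (15)²) = √289 = 17
|P_6P_1| = √((-3)² + (0)²) = √9 = 3
Perimeter = 7 + 29 + 17 + 7 + 17 + 3 = 80.

80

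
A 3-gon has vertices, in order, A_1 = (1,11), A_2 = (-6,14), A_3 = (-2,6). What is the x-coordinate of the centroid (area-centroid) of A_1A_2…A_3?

-7/3

Apply the shoelace (surveyor's) formula. First the cross-terms c_i = x_i·y_{i+1} − x_{i+1}·y_i:
  80, -8, -28  ⇒  2A = 44, A = 22.
Then Σ (x_i + x_{i+1})·c_i = -308, so x̄ = -308 / (6·22) = -7/3.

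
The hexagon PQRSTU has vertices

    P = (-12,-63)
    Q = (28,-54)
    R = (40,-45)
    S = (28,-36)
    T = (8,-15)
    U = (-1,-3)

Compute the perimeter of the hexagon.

|PQ| = √((40)² + (9)²) = √1681 = 41
|QR| = √((12)² + (9)²) = √225 = 15
|RS| = √((-12)² + (9)²) = √225 = 15
|ST| = √((-20)² + (21)²) = √841 = 29
|TU| = √((-9)² + (12)²) = √225 = 15
|UP| = √((-11)² + (-60)²) = √3721 = 61
Perimeter = 41 + 15 + 15 + 29 + 15 + 61 = 176.

176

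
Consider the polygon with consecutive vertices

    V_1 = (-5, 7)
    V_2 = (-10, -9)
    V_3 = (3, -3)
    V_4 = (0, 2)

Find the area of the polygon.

Apply the shoelace (surveyor's) formula: 2A = Σ (x_i·y_{i+1} − x_{i+1}·y_i), indices taken mod 4.
V_1→V_2: (-5)(-9) − (-10)(7) = 115
V_2→V_3: (-10)(-3) − (3)(-9) = 57
V_3→V_4: (3)(2) − (0)(-3) = 6
V_4→V_1: (0)(7) − (-5)(2) = 10
Σ = 188
Area = |Σ|/2 = 94.

94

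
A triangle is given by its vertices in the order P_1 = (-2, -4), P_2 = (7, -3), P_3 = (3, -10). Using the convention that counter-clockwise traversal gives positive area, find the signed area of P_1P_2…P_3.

Σ = (34) + (-61) + (-32) = -59
Signed area = Σ/2 = -29.5 (negative ⇒ clockwise traversal).

-29.5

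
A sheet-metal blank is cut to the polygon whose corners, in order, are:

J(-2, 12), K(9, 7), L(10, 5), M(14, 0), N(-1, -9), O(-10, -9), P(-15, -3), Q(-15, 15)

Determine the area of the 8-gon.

Apply the shoelace (surveyor's) formula: 2A = Σ (x_i·y_{i+1} − x_{i+1}·y_i), indices taken mod 8.
Cross-terms: -122, -25, -70, -126, -81, -105, -270, -150  ⇒  Σ = -949
Area = |Σ|/2 = 474.5.

474.5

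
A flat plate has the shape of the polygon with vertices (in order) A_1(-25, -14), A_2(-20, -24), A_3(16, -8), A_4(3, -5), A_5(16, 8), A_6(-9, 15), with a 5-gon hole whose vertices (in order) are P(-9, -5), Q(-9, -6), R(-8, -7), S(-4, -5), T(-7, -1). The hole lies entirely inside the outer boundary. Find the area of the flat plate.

847

Outer boundary:
Apply Gauss's area formula: 2A = Σ (x_i·y_{i+1} − x_{i+1}·y_i), indices taken mod 6.
Cross-terms: 320, 544, -56, 104, 312, 501  ⇒  Σ = 1725
Area = |Σ|/2 = 862.5.
Hole:
Apply the surveyor's formula: 2A = Σ (x_i·y_{i+1} − x_{i+1}·y_i), indices taken mod 5.
Σ = (9) + (15) + (12) + (-31) + (26) = 31
Area = |Σ|/2 = 15.5.
Net area = 862.5 − 15.5 = 847.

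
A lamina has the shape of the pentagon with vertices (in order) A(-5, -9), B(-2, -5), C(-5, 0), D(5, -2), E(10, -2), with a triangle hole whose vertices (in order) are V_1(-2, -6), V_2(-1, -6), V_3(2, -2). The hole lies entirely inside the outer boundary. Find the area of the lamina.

Outer boundary:
Cross-terms: 7, -25, 10, 10, -100  ⇒  Σ = -98
Area = |Σ|/2 = 49.
Hole:
Apply Gauss's area formula: 2A = Σ (x_i·y_{i+1} − x_{i+1}·y_i), indices taken mod 3.
Σ = (6) + (14) + (-16) = 4
Area = |Σ|/2 = 2.
Net area = 49 − 2 = 47.

47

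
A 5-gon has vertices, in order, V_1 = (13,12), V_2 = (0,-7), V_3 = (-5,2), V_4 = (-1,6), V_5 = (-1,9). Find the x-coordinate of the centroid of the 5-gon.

397/143

Apply Gauss's area formula. First the cross-terms c_i = x_i·y_{i+1} − x_{i+1}·y_i:
  -91, -35, -28, -3, -129  ⇒  2A = -286, A = -143.
Then Σ (x_i + x_{i+1})·c_i = -2382, so x̄ = -2382 / (6·(-143)) = 397/143.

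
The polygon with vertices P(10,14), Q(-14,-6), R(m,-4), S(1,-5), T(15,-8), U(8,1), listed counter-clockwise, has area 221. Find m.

-2

The doubled signed area Σ (x_i y_{i+1} − x_{i+1} y_i) is linear in m.
With m=0 it equals 444; the coefficient of m is 1 (from the two edges through R).
So 1·m + 444 = 2·221 = 442 ⇒ m = -2.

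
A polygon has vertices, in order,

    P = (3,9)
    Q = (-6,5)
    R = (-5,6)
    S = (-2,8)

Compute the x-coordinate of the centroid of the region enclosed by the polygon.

Apply Gauss's area formula. First the cross-terms c_i = x_i·y_{i+1} − x_{i+1}·y_i:
  69, -11, -28, -42  ⇒  2A = -12, A = -6.
Then Σ (x_i + x_{i+1})·c_i = 68, so x̄ = 68 / (6·(-6)) = -17/9.

-17/9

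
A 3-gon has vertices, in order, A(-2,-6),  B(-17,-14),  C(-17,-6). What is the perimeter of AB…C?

40

|AB| = √((-15)² + (-8)²) = √289 = 17
|BC| = √((0)² + (8)²) = √64 = 8
|CA| = √((15)² + (0)²) = √225 = 15
Perimeter = 17 + 8 + 15 = 40.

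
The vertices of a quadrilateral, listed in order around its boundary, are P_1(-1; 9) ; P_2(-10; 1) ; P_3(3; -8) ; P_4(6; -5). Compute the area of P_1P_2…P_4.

124

Apply Gauss's area formula: 2A = Σ (x_i·y_{i+1} − x_{i+1}·y_i), indices taken mod 4.
Σ = (89) + (77) + (33) + (49) = 248
Area = |Σ|/2 = 124.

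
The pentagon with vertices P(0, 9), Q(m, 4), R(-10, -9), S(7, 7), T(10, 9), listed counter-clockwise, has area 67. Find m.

Write out the shoelace sum; only the two edges meeting at Q involve m:
2·Area = [(0·4 − m·9) + (m·(-9) − (-10)·4)] + 76
       = -18·m + 116 = 134
⇒ m = -1.

-1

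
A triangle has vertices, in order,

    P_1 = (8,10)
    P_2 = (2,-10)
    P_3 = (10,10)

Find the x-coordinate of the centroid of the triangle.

Apply the shoelace formula. First the cross-terms c_i = x_i·y_{i+1} − x_{i+1}·y_i:
  -100, 120, 20  ⇒  2A = 40, A = 20.
Then Σ (x_i + x_{i+1})·c_i = 800, so x̄ = 800 / (6·20) = 20/3.

20/3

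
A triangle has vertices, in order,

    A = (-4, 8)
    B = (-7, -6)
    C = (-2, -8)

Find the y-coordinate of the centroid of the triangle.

-2

Apply the shoelace formula. First the cross-terms c_i = x_i·y_{i+1} − x_{i+1}·y_i:
  80, 44, -48  ⇒  2A = 76, A = 38.
Then Σ (y_i + y_{i+1})·c_i = -456, so ȳ = -456 / (6·38) = -2.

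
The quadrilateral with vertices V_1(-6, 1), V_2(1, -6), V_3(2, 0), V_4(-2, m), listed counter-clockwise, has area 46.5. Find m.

6

Write out the shoelace sum; only the two edges meeting at V_4 involve m:
2·Area = [(2·m − (-2)·0) + ((-2)·1 − (-6)·m)] + 47
       = 8·m + 45 = 93
⇒ m = 6.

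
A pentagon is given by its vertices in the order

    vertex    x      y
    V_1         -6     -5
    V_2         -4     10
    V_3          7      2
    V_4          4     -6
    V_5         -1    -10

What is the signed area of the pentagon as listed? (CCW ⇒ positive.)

-154.5

Apply the surveyor's formula: 2A = Σ (x_i·y_{i+1} − x_{i+1}·y_i), indices taken mod 5.
Σ = (-80) + (-78) + (-50) + (-46) + (-55) = -309
Signed area = Σ/2 = -154.5 (negative ⇒ clockwise traversal).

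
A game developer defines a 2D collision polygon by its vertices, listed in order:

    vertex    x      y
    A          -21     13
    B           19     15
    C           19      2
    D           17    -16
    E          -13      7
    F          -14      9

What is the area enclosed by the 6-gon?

Apply Gauss's area formula: 2A = Σ (x_i·y_{i+1} − x_{i+1}·y_i), indices taken mod 6.
A→B: (-21)(15) − (19)(13) = -562
B→C: (19)(2) − (19)(15) = -247
C→D: (19)(-16) − (17)(2) = -338
D→E: (17)(7) − (-13)(-16) = -89
E→F: (-13)(9) − (-14)(7) = -19
F→A: (-14)(13) − (-21)(9) = 7
Σ = -1248
Area = |Σ|/2 = 624.

624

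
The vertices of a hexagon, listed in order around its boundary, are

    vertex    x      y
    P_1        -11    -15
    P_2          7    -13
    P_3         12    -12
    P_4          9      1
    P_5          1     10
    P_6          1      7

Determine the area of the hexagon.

Cross-terms: 248, 72, 120, 89, -3, 62  ⇒  Σ = 588
Area = |Σ|/2 = 294.

294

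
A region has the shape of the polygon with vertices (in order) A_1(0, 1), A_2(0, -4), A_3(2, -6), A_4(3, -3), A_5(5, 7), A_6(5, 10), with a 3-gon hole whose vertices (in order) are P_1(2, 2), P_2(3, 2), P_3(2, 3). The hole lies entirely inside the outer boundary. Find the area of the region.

Outer boundary:
Apply the shoelace formula: 2A = Σ (x_i·y_{i+1} − x_{i+1}·y_i), indices taken mod 6.
A_1→A_2: (0)(-4) − (0)(1) = 0
A_2→A_3: (0)(-6) − (2)(-4) = 8
A_3→A_4: (2)(-3) − (3)(-6) = 12
A_4→A_5: (3)(7) − (5)(-3) = 36
A_5→A_6: (5)(10) − (5)(7) = 15
A_6→A_1: (5)(1) − (0)(10) = 5
Σ = 76
Area = |Σ|/2 = 38.
Hole:
Σ = (-2) + (5) + (-2) = 1
Area = |Σ|/2 = 0.5.
Net area = 38 − 0.5 = 37.5.

37.5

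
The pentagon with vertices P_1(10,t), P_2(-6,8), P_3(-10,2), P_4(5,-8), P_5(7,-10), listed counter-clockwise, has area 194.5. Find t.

Write out the shoelace sum; only the two edges meeting at P_1 involve t:
2·Area = [(7·t − 10·(-10)) + (10·8 − (-6)·t)] + 144
       = 13·t + 324 = 389
⇒ t = 5.

5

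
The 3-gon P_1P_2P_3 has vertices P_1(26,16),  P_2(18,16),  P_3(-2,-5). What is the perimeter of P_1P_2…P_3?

|P_1P_2| = √((-8)² + (0)²) = √64 = 8
|P_2P_3| = √((-20)² + (-21)²) = √841 = 29
|P_3P_1| = √((28)² + (21)²) = √1225 = 35
Perimeter = 8 + 29 + 35 = 72.

72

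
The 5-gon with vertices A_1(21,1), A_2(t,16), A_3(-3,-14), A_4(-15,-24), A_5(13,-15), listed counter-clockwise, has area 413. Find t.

Write out the shoelace sum; only the two edges meeting at A_2 involve t:
2·Area = [(21·16 − t·1) + (t·(-14) − (-3)·16)] + 727
       = -15·t + 1111 = 826
⇒ t = 19.

19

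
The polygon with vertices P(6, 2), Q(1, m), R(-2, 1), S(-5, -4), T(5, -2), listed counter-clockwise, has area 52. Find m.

Write out the shoelace sum; only the two edges meeting at Q involve m:
2·Area = [(6·m − 1·2) + (1·1 − (-2)·m)] + 65
       = 8·m + 64 = 104
⇒ m = 5.

5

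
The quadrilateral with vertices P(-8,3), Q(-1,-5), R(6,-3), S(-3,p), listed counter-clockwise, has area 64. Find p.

5

The doubled signed area Σ (x_i y_{i+1} − x_{i+1} y_i) is linear in p.
With p=0 it equals 58; the coefficient of p is 14 (from the two edges through S).
So 14·p + 58 = 2·64 = 128 ⇒ p = 5.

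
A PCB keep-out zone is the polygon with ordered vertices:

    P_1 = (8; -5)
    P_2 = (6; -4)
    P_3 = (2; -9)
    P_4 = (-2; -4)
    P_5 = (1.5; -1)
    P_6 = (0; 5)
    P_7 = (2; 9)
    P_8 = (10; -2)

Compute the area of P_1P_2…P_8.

Apply the surveyor's formula: 2A = Σ (x_i·y_{i+1} − x_{i+1}·y_i), indices taken mod 8.
Cross-terms: -2, -46, -26, 8, 7.5, -10, -94, -34  ⇒  Σ = -196.5
Area = |Σ|/2 = 98.25.

98.25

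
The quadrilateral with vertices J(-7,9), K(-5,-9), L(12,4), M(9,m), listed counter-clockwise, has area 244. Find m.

13

Write out the shoelace sum; only the two edges meeting at M involve m:
2·Area = [(12·m − 9·4) + (9·9 − (-7)·m)] + 196
       = 19·m + 241 = 488
⇒ m = 13.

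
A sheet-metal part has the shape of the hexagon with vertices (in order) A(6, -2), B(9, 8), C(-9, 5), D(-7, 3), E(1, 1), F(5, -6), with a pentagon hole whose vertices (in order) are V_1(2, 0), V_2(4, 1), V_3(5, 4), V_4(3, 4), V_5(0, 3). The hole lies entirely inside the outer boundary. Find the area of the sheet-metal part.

Outer boundary:
Cross-terms: 66, 117, 8, -10, -11, 26  ⇒  Σ = 196
Area = |Σ|/2 = 98.
Hole:
V_1→V_2: (2)(1) − (4)(0) = 2
V_2→V_3: (4)(4) − (5)(1) = 11
V_3→V_4: (5)(4) − (3)(4) = 8
V_4→V_5: (3)(3) − (0)(4) = 9
V_5→V_1: (0)(0) − (2)(3) = -6
Σ = 24
Area = |Σ|/2 = 12.
Net area = 98 − 12 = 86.

86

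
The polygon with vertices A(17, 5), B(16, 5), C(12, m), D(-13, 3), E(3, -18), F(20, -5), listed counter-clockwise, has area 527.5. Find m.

The doubled signed area Σ (x_i y_{i+1} − x_{i+1} y_i) is linear in m.
With m=0 it equals 736; the coefficient of m is 29 (from the two edges through C).
So 29·m + 736 = 2·527.5 = 1055 ⇒ m = 11.

11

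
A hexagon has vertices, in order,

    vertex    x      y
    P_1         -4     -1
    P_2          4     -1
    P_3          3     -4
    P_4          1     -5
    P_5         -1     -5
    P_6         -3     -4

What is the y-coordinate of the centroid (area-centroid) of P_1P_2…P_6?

Apply Gauss's area formula. First the cross-terms c_i = x_i·y_{i+1} − x_{i+1}·y_i:
  8, -13, -11, -10, -11, -13  ⇒  2A = -50, A = -25.
Then Σ (y_i + y_{i+1})·c_i = 412, so ȳ = 412 / (6·(-25)) = -206/75.

-206/75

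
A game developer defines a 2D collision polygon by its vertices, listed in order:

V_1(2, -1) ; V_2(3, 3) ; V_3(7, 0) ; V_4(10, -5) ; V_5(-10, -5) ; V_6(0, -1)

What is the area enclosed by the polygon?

Σ = (9) + (-21) + (-35) + (-100) + (10) + (2) = -135
Area = |Σ|/2 = 67.5.

67.5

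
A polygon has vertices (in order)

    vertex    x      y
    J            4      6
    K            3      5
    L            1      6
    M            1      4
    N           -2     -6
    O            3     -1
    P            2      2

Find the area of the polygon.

Cross-terms: 2, 13, -2, 2, 20, 8, 4  ⇒  Σ = 47
Area = |Σ|/2 = 23.5.

23.5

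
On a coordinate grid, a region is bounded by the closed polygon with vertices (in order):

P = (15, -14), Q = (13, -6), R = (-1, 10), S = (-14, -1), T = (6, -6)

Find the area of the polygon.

P→Q: (15)(-6) − (13)(-14) = 92
Q→R: (13)(10) − (-1)(-6) = 124
R→S: (-1)(-1) − (-14)(10) = 141
S→T: (-14)(-6) − (6)(-1) = 90
T→P: (6)(-14) − (15)(-6) = 6
Σ = 453
Area = |Σ|/2 = 226.5.

226.5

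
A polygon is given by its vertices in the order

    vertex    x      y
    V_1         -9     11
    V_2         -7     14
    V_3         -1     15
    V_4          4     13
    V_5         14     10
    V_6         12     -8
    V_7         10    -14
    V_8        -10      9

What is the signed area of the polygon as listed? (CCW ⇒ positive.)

-377

Apply Gauss's area formula: 2A = Σ (x_i·y_{i+1} − x_{i+1}·y_i), indices taken mod 8.
Σ = (-49) + (-91) + (-73) + (-142) + (-232) + (-88) + (-50) + (-29) = -754
Signed area = Σ/2 = -377 (negative ⇒ clockwise traversal).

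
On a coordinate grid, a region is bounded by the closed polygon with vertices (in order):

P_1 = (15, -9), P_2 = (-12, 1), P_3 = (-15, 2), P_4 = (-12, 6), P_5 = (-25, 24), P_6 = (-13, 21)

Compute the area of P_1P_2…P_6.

358.5

Apply the surveyor's formula: 2A = Σ (x_i·y_{i+1} − x_{i+1}·y_i), indices taken mod 6.
P_1→P_2: (15)(1) − (-12)(-9) = -93
P_2→P_3: (-12)(2) − (-15)(1) = -9
P_3→P_4: (-15)(6) − (-12)(2) = -66
P_4→P_5: (-12)(24) − (-25)(6) = -138
P_5→P_6: (-25)(21) − (-13)(24) = -213
P_6→P_1: (-13)(-9) − (15)(21) = -198
Σ = -717
Area = |Σ|/2 = 358.5.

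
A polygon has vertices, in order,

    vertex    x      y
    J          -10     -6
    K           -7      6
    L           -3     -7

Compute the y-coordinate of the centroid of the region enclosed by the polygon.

Apply the shoelace (surveyor's) formula. First the cross-terms c_i = x_i·y_{i+1} − x_{i+1}·y_i:
  -102, 67, -52  ⇒  2A = -87, A = -43.5.
Then Σ (y_i + y_{i+1})·c_i = 609, so ȳ = 609 / (6·(-43.5)) = -7/3.

-7/3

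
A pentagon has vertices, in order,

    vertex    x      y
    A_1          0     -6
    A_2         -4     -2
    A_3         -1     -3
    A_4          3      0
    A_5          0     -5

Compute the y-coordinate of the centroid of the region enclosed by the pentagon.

Apply the shoelace formula. First the cross-terms c_i = x_i·y_{i+1} − x_{i+1}·y_i:
  -24, 10, 9, -15, 0  ⇒  2A = -20, A = -10.
Then Σ (y_i + y_{i+1})·c_i = 190, so ȳ = 190 / (6·(-10)) = -19/6.

-19/6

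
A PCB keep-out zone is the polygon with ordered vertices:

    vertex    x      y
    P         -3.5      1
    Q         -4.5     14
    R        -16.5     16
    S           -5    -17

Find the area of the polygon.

205.25

Apply Gauss's area formula: 2A = Σ (x_i·y_{i+1} − x_{i+1}·y_i), indices taken mod 4.
P→Q: (-3.5)(14) − (-4.5)(1) = -44.5
Q→R: (-4.5)(16) − (-16.5)(14) = 159
R→S: (-16.5)(-17) − (-5)(16) = 360.5
S→P: (-5)(1) − (-3.5)(-17) = -64.5
Σ = 410.5
Area = |Σ|/2 = 205.25.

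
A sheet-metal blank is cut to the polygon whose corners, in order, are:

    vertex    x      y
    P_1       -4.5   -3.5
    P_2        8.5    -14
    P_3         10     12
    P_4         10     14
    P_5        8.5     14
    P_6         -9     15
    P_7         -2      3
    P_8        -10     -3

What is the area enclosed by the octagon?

344.875

Σ = (92.75) + (242) + (20) + (21) + (253.5) + (3) + (36) + (21.5) = 689.75
Area = |Σ|/2 = 344.875.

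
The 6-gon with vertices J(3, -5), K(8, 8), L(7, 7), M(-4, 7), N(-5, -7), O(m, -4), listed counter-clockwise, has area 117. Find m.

-1

Write out the shoelace sum; only the two edges meeting at O involve m:
2·Area = [((-5)·(-4) − m·(-7)) + (m·(-5) − 3·(-4))] + 204
       = 2·m + 236 = 234
⇒ m = -1.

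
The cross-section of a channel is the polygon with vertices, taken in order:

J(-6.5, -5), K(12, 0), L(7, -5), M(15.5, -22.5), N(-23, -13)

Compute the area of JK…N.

Apply the shoelace formula: 2A = Σ (x_i·y_{i+1} − x_{i+1}·y_i), indices taken mod 5.
Σ = (60) + (-60) + (-80) + (-719) + (30.5) = -768.5
Area = |Σ|/2 = 384.25.

384.25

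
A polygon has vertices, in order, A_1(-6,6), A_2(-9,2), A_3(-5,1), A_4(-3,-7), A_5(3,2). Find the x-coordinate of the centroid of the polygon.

-173/63

Apply the shoelace formula. First the cross-terms c_i = x_i·y_{i+1} − x_{i+1}·y_i:
  42, 1, 38, 15, 30  ⇒  2A = 126, A = 63.
Then Σ (x_i + x_{i+1})·c_i = -1038, so x̄ = -1038 / (6·63) = -173/63.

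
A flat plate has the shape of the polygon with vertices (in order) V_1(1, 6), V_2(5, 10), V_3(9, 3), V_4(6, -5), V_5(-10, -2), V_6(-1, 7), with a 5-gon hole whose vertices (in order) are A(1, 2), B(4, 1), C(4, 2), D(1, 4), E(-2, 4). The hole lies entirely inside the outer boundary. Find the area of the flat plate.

145

Outer boundary:
Apply the shoelace (surveyor's) formula: 2A = Σ (x_i·y_{i+1} − x_{i+1}·y_i), indices taken mod 6.
V_1→V_2: (1)(10) − (5)(6) = -20
V_2→V_3: (5)(3) − (9)(10) = -75
V_3→V_4: (9)(-5) − (6)(3) = -63
V_4→V_5: (6)(-2) − (-10)(-5) = -62
V_5→V_6: (-10)(7) − (-1)(-2) = -72
V_6→V_1: (-1)(6) − (1)(7) = -13
Σ = -305
Area = |Σ|/2 = 152.5.
Hole:
Σ = (-7) + (4) + (14) + (12) + (-8) = 15
Area = |Σ|/2 = 7.5.
Net area = 152.5 − 7.5 = 145.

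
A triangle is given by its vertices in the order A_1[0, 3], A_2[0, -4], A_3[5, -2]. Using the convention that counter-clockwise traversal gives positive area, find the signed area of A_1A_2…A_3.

Apply the surveyor's formula: 2A = Σ (x_i·y_{i+1} − x_{i+1}·y_i), indices taken mod 3.
A_1→A_2: (0)(-4) − (0)(3) = 0
A_2→A_3: (0)(-2) − (5)(-4) = 20
A_3→A_1: (5)(3) − (0)(-2) = 15
Σ = 35
Signed area = Σ/2 = 17.5 (positive ⇒ counter-clockwise traversal).

17.5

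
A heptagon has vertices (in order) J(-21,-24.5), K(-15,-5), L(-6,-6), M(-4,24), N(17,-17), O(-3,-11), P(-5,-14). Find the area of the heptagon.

566.5

Apply the shoelace formula: 2A = Σ (x_i·y_{i+1} − x_{i+1}·y_i), indices taken mod 7.
Σ = (-262.5) + (60) + (-168) + (-340) + (-238) + (-13) + (-171.5) = -1133
Area = |Σ|/2 = 566.5.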